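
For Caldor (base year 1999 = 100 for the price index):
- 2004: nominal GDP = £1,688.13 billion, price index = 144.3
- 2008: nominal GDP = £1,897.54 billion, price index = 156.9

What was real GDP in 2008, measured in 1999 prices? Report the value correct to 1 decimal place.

Real GDP = Nominal / (price index/100) = 1897.54 / 1.569 = 1209.39.

£1,209.4 billion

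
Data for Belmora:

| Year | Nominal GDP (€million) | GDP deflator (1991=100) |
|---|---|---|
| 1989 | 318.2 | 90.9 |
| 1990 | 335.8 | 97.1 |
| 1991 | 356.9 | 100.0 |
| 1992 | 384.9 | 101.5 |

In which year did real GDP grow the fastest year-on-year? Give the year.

1992

1990: real = 335.8/0.971 = 345.83; growth vs 1989 (350.06) = -1.21%.
1991: real = 356.9/1.000 = 356.90; growth vs 1990 (345.83) = 3.20%.
1992: real = 384.9/1.015 = 379.21; growth vs 1991 (356.90) = 6.25%.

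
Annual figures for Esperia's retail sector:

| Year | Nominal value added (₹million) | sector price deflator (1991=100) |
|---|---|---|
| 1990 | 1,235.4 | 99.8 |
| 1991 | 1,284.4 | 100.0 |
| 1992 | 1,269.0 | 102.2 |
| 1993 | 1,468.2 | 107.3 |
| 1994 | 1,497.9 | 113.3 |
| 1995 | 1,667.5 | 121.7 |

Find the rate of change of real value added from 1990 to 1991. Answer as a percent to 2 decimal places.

Real value added 1990 = 1235.4/0.998 = 1237.88.
Real value added 1991 = 1284.4/1.000 = 1284.40.
Change = 1284.40/1237.88 − 1 = 0.0376.

3.76%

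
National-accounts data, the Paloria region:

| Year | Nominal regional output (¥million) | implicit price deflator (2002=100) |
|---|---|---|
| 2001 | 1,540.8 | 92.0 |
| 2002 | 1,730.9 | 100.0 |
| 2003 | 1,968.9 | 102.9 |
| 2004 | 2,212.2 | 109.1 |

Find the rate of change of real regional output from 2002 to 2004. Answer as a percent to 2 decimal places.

Real regional output 2002 = 1730.9/1.000 = 1730.90.
Real regional output 2004 = 2212.2/1.091 = 2027.68.
Change = 2027.68/1730.90 − 1 = 0.1715.

17.15%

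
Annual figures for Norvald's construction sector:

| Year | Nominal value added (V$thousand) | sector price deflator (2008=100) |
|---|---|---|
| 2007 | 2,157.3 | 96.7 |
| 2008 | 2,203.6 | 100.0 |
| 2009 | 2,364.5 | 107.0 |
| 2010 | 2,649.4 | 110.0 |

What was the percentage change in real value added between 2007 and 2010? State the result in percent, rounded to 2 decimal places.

7.96%

Real value added 2007 = 2157.3/0.967 = 2230.92.
Real value added 2010 = 2649.4/1.100 = 2408.55.
Change = 2408.55/2230.92 − 1 = 0.0796.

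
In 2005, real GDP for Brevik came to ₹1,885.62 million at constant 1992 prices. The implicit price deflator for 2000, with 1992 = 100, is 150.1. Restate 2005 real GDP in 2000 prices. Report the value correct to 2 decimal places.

Real GDP in 2000 prices = Real GDP in 1992 prices × (P_2000/P_1992) = 1885.62 × 1.501 = 2830.32.

₹2,830.32 million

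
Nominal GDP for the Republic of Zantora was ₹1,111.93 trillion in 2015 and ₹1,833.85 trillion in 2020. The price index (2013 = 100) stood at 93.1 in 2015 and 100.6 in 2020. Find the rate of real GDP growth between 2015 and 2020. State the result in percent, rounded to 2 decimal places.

52.63%

Deflate each year: 2015 → 1111.93/0.931 = 1194.34; 2020 → 1833.85/1.006 = 1822.91.
So real GDP changed by 1822.91/1194.34 − 1 = 0.5263, i.e. 52.63%.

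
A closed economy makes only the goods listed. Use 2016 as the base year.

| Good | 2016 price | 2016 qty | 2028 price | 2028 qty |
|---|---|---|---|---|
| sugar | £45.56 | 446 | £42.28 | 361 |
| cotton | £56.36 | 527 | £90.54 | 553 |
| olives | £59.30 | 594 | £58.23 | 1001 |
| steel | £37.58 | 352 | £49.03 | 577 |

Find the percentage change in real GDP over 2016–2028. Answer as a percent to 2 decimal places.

Real GDP 2016 = Nominal GDP 2016 = 45.56·446 + 56.36·527 + 59.30·594 + 37.58·352 = 98473.84.
Real GDP 2028 (at 2016 prices) = 45.56·361 + 56.36·553 + 59.30·1001 + 37.58·577 = 128657.20.
Real growth = 128657.20/98473.84 − 1 = 0.3065.

30.65%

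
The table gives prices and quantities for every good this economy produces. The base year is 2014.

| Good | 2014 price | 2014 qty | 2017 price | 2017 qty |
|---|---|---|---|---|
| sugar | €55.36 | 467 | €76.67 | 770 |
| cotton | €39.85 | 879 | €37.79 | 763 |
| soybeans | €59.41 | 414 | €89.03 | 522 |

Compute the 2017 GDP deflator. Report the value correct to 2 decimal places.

Nominal GDP 2017 = 76.67·770 + 37.79·763 + 89.03·522 = 134343.33.
Real GDP 2017 (at 2014 prices) = 55.36·770 + 39.85·763 + 59.41·522 = 104044.77.
Deflator = Nominal/Real × 100 = 134343.33/104044.77 × 100 = 129.121.

129.12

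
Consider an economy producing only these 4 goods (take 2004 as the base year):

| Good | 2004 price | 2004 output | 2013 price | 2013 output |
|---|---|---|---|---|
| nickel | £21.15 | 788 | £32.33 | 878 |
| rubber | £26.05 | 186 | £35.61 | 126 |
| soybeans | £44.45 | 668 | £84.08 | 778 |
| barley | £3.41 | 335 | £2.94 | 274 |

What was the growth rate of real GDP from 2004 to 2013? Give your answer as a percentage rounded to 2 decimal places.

9.59%

Real GDP 2004 = Nominal GDP 2004 = 21.15·788 + 26.05·186 + 44.45·668 + 3.41·335 = 52346.45.
Real GDP 2013 (at 2004 prices) = 21.15·878 + 26.05·126 + 44.45·778 + 3.41·274 = 57368.44.
Real growth = 57368.44/52346.45 − 1 = 0.0959.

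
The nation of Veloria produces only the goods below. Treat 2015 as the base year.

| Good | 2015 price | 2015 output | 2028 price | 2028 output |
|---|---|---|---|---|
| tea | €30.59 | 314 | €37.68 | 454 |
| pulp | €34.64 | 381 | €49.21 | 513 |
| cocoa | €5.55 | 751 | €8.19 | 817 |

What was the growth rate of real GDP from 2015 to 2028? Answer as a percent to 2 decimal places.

34.19%

Real GDP 2015 = Nominal GDP 2015 = 30.59·314 + 34.64·381 + 5.55·751 = 26971.15.
Real GDP 2028 (at 2015 prices) = 30.59·454 + 34.64·513 + 5.55·817 = 36192.53.
Real growth = 36192.53/26971.15 − 1 = 0.3419.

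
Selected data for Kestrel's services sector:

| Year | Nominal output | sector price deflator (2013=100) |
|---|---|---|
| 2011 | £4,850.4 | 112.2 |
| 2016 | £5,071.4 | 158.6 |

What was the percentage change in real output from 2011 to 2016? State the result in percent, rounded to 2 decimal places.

Real output 2011 = 4850.4 / 1.122 = 4322.99.
Real output 2016 = 5071.4 / 1.586 = 3197.60.
Real growth = 3197.60 / 4322.99 − 1 = -0.2603.

-26.03%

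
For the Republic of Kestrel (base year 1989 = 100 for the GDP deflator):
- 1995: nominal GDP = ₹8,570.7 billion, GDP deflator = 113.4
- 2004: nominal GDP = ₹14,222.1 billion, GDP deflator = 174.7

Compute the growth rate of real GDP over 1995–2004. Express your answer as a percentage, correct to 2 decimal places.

7.71%

Real GDP 1995 = 8570.7 / 1.134 = 7557.94.
Real GDP 2004 = 14222.1 / 1.747 = 8140.87.
Real growth = 8140.87 / 7557.94 − 1 = 0.0771.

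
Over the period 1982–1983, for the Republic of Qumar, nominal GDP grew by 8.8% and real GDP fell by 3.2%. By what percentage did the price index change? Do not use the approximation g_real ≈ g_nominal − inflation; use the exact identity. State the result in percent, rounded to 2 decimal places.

12.40%

(1 + g_nom) = (1 + g_real)(1 + π), so π = 1.0880 / 0.9680 − 1 = 0.12397.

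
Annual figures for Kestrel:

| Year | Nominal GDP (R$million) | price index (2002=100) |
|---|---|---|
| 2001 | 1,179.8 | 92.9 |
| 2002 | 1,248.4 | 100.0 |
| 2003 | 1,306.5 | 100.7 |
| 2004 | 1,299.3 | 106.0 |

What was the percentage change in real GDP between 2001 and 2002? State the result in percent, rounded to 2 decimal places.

Real GDP 2001 = 1179.8/0.929 = 1269.97.
Real GDP 2002 = 1248.4/1.000 = 1248.40.
Change = 1248.40/1269.97 − 1 = -0.0170.

-1.70%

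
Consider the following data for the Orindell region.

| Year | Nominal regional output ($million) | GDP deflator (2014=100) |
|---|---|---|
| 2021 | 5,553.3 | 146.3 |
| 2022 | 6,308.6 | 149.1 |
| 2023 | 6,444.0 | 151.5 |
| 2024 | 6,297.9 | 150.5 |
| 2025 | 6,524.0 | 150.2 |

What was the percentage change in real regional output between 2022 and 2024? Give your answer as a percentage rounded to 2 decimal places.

-1.10%

Real regional output 2022 = 6308.6/1.491 = 4231.12.
Real regional output 2024 = 6297.9/1.505 = 4184.65.
Change = 4184.65/4231.12 − 1 = -0.0110.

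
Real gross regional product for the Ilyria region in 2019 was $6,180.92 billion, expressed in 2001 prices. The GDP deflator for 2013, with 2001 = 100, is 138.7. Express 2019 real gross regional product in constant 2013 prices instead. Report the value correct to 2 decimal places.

Real gross regional product in 2013 prices = Real gross regional product in 2001 prices × (P_2013/P_2001) = 6180.92 × 1.387 = 8572.94.

$8,572.94 billion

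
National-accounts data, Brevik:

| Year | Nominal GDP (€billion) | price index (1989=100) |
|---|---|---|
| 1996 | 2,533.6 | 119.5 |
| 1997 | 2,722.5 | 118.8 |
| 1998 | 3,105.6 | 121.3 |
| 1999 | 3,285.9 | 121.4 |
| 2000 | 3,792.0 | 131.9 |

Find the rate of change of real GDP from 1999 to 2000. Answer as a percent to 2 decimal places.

6.22%

Real GDP 1999 = 3285.9/1.214 = 2706.67.
Real GDP 2000 = 3792.0/1.319 = 2874.91.
Change = 2874.91/2706.67 − 1 = 0.0622.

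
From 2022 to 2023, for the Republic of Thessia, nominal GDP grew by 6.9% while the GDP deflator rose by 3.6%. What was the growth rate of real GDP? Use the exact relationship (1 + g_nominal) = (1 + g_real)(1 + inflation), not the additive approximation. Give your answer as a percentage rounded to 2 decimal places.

(1 + g_nom) = (1 + g_real)(1 + π), so g_real = 1.0690 / 1.0360 − 1 = 0.03185.

3.19%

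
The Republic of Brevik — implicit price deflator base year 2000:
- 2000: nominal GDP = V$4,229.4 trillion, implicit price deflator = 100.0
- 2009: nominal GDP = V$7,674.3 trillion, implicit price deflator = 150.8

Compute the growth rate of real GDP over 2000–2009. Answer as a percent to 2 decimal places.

Deflate each year: 2000 → 4229.4/1.000 = 4229.40; 2009 → 7674.3/1.508 = 5089.06.
So real GDP changed by 5089.06/4229.40 − 1 = 0.2033, i.e. 20.33%.

20.33%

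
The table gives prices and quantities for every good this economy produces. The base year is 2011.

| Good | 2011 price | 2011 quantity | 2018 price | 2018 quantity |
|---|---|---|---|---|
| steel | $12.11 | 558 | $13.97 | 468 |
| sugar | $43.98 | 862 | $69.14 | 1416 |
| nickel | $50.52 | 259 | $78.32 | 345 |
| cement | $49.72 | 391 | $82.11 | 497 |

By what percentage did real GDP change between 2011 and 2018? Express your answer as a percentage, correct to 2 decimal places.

Real GDP 2011 = Nominal GDP 2011 = 12.11·558 + 43.98·862 + 50.52·259 + 49.72·391 = 77193.34.
Real GDP 2018 (at 2011 prices) = 12.11·468 + 43.98·1416 + 50.52·345 + 49.72·497 = 110083.40.
Real growth = 110083.40/77193.34 − 1 = 0.4261.

42.61%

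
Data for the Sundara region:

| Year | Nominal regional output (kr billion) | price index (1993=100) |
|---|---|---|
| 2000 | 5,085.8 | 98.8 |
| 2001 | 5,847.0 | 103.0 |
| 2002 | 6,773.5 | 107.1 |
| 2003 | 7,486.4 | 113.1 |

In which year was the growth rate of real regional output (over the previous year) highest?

2002

2001: real = 5847.0/1.030 = 5676.70; growth vs 2000 (5147.57) = 10.28%.
2002: real = 6773.5/1.071 = 6324.46; growth vs 2001 (5676.70) = 11.41%.
2003: real = 7486.4/1.131 = 6619.27; growth vs 2002 (6324.46) = 4.66%.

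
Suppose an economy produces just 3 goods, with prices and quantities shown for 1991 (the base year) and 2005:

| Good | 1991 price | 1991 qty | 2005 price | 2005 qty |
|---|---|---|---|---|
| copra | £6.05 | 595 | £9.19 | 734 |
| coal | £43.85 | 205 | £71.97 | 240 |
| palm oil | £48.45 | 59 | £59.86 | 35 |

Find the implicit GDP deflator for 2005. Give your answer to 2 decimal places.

Nominal GDP 2005 = 9.19·734 + 71.97·240 + 59.86·35 = 26113.36.
Real GDP 2005 (at 1991 prices) = 6.05·734 + 43.85·240 + 48.45·35 = 16660.45.
Deflator = Nominal/Real × 100 = 26113.36/16660.45 × 100 = 156.739.

156.74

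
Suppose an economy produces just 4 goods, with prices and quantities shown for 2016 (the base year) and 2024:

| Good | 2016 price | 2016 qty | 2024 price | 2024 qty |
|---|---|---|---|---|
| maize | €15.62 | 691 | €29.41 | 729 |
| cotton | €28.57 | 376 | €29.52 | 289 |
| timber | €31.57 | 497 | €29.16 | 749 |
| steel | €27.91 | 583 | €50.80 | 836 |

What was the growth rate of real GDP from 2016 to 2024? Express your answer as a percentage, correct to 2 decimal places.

Real GDP 2016 = Nominal GDP 2016 = 15.62·691 + 28.57·376 + 31.57·497 + 27.91·583 = 53497.56.
Real GDP 2024 (at 2016 prices) = 15.62·729 + 28.57·289 + 31.57·749 + 27.91·836 = 66622.40.
Real growth = 66622.40/53497.56 − 1 = 0.2453.

24.53%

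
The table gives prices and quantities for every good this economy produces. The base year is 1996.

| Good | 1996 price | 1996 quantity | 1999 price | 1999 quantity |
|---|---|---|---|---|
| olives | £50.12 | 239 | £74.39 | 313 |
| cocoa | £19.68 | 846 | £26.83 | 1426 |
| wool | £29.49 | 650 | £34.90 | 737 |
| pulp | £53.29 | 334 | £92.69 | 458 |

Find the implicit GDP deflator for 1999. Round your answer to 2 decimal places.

144.30

Nominal GDP 1999 = 74.39·313 + 26.83·1426 + 34.90·737 + 92.69·458 = 129716.97.
Real GDP 1999 (at 1996 prices) = 50.12·313 + 19.68·1426 + 29.49·737 + 53.29·458 = 89892.19.
Deflator = Nominal/Real × 100 = 129716.97/89892.19 × 100 = 144.303.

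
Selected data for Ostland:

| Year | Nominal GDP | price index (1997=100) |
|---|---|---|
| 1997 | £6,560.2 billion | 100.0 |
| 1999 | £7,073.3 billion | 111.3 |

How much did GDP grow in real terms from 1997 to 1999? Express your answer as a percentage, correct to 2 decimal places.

-3.13%

Deflate each year: 1997 → 6560.2/1.000 = 6560.20; 1999 → 7073.3/1.113 = 6355.17.
So real GDP changed by 6355.17/6560.20 − 1 = -0.0313, i.e. -3.13%.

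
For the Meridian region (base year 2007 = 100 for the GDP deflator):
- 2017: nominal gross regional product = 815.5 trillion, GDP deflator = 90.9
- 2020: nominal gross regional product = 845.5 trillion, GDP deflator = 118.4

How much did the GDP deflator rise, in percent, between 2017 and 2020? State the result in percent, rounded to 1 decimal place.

30.3%

Price-level change = 118.4 / 90.9 − 1 = 0.3025.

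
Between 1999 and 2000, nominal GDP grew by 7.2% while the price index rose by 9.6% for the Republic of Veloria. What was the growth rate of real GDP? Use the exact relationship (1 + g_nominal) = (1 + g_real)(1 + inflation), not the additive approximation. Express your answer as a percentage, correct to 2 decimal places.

-2.19%

(1 + g_nom) = (1 + g_real)(1 + π), so g_real = 1.0720 / 1.0960 − 1 = -0.02190.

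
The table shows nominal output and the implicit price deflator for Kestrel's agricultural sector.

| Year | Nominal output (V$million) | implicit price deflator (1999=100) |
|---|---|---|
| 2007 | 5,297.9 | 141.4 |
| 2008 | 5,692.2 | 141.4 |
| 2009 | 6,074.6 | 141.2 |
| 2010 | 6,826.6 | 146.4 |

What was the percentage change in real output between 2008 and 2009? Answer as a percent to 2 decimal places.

Real output 2008 = 5692.2/1.414 = 4025.60.
Real output 2009 = 6074.6/1.412 = 4302.12.
Change = 4302.12/4025.60 − 1 = 0.0687.

6.87%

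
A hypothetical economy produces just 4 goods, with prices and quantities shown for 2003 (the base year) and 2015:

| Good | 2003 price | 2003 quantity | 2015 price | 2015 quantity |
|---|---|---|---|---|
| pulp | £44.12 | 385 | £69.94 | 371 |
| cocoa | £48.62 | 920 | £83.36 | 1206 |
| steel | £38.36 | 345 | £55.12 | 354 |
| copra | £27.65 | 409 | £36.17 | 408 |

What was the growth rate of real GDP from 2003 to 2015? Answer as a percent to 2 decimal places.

15.77%

Real GDP 2003 = Nominal GDP 2003 = 44.12·385 + 48.62·920 + 38.36·345 + 27.65·409 = 86259.65.
Real GDP 2015 (at 2003 prices) = 44.12·371 + 48.62·1206 + 38.36·354 + 27.65·408 = 99864.88.
Real growth = 99864.88/86259.65 − 1 = 0.1577.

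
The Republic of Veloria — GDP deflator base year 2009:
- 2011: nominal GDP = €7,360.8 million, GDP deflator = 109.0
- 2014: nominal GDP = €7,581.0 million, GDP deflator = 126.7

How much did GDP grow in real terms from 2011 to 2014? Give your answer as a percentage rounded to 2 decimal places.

Real GDP 2011 = 7360.8 / 1.090 = 6753.03.
Real GDP 2014 = 7581.0 / 1.267 = 5983.43.
Real growth = 5983.43 / 6753.03 − 1 = -0.1140.

-11.40%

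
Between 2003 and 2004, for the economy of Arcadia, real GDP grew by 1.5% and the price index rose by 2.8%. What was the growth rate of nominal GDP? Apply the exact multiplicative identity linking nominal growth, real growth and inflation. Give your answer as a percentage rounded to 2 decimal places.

4.34%

(1 + g_nom) = (1 + g_real)(1 + π) = 1.0150 × 1.0280 = 1.04342.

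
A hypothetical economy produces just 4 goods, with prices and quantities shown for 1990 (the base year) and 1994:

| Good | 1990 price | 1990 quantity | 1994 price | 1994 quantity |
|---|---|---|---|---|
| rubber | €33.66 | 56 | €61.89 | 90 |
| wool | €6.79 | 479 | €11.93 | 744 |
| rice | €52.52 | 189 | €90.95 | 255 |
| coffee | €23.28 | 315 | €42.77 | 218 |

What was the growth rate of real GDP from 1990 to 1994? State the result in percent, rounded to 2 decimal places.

Real GDP 1990 = Nominal GDP 1990 = 33.66·56 + 6.79·479 + 52.52·189 + 23.28·315 = 22396.85.
Real GDP 1994 (at 1990 prices) = 33.66·90 + 6.79·744 + 52.52·255 + 23.28·218 = 26548.80.
Real growth = 26548.80/22396.85 − 1 = 0.1854.

18.54%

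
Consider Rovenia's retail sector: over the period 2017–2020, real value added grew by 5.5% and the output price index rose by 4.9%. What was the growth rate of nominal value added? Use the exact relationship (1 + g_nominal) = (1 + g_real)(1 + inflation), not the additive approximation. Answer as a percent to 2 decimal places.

(1 + g_nom) = (1 + g_real)(1 + π) = 1.0550 × 1.0490 = 1.10670.

10.67%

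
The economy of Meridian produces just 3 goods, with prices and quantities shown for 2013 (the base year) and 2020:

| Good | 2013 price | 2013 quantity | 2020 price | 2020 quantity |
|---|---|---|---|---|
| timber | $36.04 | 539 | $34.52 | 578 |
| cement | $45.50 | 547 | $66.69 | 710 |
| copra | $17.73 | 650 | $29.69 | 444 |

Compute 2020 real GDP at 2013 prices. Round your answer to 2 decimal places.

Real GDP 2020 = Σ (p_2013 × q_2020) = 36.04·578 + 45.50·710 + 17.73·444 = 61008.24.

$61008.24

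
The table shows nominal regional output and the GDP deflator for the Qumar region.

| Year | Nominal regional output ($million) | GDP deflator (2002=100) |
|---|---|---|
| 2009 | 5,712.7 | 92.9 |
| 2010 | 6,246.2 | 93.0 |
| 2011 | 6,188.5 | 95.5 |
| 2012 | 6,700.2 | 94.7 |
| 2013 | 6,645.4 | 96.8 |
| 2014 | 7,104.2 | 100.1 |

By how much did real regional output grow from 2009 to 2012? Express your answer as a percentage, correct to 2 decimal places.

15.06%

Real regional output 2009 = 5712.7/0.929 = 6149.30.
Real regional output 2012 = 6700.2/0.947 = 7075.18.
Change = 7075.18/6149.30 − 1 = 0.1506.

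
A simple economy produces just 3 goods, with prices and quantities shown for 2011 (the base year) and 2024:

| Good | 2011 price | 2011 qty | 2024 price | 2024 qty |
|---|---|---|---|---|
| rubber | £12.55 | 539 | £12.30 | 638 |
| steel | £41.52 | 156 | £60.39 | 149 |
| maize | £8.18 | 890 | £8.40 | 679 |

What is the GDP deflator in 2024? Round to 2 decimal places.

114.19

Nominal GDP 2024 = 12.30·638 + 60.39·149 + 8.40·679 = 22549.11.
Real GDP 2024 (at 2011 prices) = 12.55·638 + 41.52·149 + 8.18·679 = 19747.60.
Deflator = Nominal/Real × 100 = 22549.11/19747.60 × 100 = 114.187.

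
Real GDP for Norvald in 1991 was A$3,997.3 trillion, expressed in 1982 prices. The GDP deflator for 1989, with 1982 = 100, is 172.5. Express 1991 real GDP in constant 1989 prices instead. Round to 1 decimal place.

A$6,895.3 trillion

Real GDP in 1989 prices = Real GDP in 1982 prices × (P_1989/P_1982) = 3997.3 × 1.725 = 6895.34.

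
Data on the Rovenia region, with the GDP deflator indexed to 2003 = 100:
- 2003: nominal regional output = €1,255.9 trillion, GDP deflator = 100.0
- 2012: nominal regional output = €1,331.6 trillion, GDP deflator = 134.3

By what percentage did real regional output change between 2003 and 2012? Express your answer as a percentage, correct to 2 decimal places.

Real regional output 2003 = 1255.9 / 1.000 = 1255.90.
Real regional output 2012 = 1331.6 / 1.343 = 991.51.
Real growth = 991.51 / 1255.90 − 1 = -0.2105.

-21.05%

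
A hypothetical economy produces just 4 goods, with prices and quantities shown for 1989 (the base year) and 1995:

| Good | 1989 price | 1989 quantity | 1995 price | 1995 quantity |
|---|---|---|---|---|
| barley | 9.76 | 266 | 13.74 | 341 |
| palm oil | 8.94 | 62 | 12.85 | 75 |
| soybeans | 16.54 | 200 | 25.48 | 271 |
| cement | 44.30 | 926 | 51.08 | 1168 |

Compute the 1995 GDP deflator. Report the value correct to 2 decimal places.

119.91

Nominal GDP 1995 = 13.74·341 + 12.85·75 + 25.48·271 + 51.08·1168 = 72215.61.
Real GDP 1995 (at 1989 prices) = 9.76·341 + 8.94·75 + 16.54·271 + 44.30·1168 = 60223.40.
Deflator = Nominal/Real × 100 = 72215.61/60223.40 × 100 = 119.913.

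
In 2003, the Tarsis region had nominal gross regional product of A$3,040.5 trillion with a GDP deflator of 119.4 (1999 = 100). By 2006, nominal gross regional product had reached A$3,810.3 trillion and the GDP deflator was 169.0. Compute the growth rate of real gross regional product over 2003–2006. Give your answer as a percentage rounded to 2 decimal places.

-11.46%

Real gross regional product 2003 = 3040.5 / 1.194 = 2546.48.
Real gross regional product 2006 = 3810.3 / 1.690 = 2254.62.
Real growth = 2254.62 / 2546.48 − 1 = -0.1146.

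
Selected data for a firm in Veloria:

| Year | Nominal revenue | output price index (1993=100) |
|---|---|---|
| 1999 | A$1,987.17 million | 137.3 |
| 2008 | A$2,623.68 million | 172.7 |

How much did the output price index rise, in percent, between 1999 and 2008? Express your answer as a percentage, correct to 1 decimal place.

25.8%

Price-level change = 172.7 / 137.3 − 1 = 0.2578.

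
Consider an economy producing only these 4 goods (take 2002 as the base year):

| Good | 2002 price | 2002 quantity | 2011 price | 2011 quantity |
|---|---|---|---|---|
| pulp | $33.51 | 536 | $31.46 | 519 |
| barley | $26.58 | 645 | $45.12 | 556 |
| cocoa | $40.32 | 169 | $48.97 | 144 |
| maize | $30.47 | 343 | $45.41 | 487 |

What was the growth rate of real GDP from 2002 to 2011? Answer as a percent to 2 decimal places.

Real GDP 2002 = Nominal GDP 2002 = 33.51·536 + 26.58·645 + 40.32·169 + 30.47·343 = 52370.75.
Real GDP 2011 (at 2002 prices) = 33.51·519 + 26.58·556 + 40.32·144 + 30.47·487 = 52815.14.
Real growth = 52815.14/52370.75 − 1 = 0.0085.

0.85%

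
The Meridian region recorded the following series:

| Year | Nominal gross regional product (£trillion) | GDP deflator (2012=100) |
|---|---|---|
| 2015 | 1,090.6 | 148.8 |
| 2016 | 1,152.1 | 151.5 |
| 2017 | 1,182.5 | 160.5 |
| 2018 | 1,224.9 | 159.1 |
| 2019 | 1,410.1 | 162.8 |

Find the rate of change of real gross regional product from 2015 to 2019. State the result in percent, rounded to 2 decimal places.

Real gross regional product 2015 = 1090.6/1.488 = 732.93.
Real gross regional product 2019 = 1410.1/1.628 = 866.15.
Change = 866.15/732.93 − 1 = 0.1818.

18.18%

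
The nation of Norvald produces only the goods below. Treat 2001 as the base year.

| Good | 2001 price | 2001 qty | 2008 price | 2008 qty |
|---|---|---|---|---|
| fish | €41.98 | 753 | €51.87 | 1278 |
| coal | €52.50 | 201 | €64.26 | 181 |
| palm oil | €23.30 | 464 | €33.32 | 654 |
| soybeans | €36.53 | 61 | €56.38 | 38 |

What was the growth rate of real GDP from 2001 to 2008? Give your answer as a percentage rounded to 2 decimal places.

44.52%

Real GDP 2001 = Nominal GDP 2001 = 41.98·753 + 52.50·201 + 23.30·464 + 36.53·61 = 55202.97.
Real GDP 2008 (at 2001 prices) = 41.98·1278 + 52.50·181 + 23.30·654 + 36.53·38 = 79779.28.
Real growth = 79779.28/55202.97 − 1 = 0.4452.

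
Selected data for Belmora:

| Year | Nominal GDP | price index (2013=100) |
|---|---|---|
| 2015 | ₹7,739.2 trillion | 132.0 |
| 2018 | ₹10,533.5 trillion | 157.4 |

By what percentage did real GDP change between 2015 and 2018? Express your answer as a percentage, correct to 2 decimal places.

14.14%

Deflate each year: 2015 → 7739.2/1.320 = 5863.03; 2018 → 10533.5/1.574 = 6692.19.
So real GDP changed by 6692.19/5863.03 − 1 = 0.1414, i.e. 14.14%.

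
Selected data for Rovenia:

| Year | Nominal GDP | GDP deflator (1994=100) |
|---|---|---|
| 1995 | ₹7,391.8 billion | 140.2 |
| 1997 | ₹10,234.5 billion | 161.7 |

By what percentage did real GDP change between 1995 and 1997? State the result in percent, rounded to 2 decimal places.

20.05%

Deflate each year: 1995 → 7391.8/1.402 = 5272.33; 1997 → 10234.5/1.617 = 6329.31.
So real GDP changed by 6329.31/5272.33 − 1 = 0.2005, i.e. 20.05%.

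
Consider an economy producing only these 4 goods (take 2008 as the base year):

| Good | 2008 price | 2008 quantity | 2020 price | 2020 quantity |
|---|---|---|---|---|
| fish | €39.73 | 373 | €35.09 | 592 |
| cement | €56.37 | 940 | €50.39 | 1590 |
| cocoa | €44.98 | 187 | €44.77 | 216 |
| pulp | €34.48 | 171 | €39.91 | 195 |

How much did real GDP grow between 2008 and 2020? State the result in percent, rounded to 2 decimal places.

Real GDP 2008 = Nominal GDP 2008 = 39.73·373 + 56.37·940 + 44.98·187 + 34.48·171 = 82114.43.
Real GDP 2020 (at 2008 prices) = 39.73·592 + 56.37·1590 + 44.98·216 + 34.48·195 = 129587.74.
Real growth = 129587.74/82114.43 − 1 = 0.5781.

57.81%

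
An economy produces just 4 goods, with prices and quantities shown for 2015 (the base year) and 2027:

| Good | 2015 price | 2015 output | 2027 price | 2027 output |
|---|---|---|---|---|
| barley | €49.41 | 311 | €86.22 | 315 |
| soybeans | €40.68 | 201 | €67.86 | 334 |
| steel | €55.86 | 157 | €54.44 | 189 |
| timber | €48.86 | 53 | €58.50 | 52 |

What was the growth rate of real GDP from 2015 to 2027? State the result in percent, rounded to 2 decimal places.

Real GDP 2015 = Nominal GDP 2015 = 49.41·311 + 40.68·201 + 55.86·157 + 48.86·53 = 34902.79.
Real GDP 2027 (at 2015 prices) = 49.41·315 + 40.68·334 + 55.86·189 + 48.86·52 = 42249.53.
Real growth = 42249.53/34902.79 − 1 = 0.2105.

21.05%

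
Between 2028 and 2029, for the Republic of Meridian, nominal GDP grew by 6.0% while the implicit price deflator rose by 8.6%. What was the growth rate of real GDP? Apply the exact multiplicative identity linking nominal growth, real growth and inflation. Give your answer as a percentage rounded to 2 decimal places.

-2.39%

(1 + g_nom) = (1 + g_real)(1 + π), so g_real = 1.0600 / 1.0860 − 1 = -0.02394.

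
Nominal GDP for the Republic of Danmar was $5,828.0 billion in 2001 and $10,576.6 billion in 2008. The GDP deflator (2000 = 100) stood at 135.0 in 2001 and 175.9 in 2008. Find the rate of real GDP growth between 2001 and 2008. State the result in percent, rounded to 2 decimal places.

Deflate each year: 2001 → 5828.0/1.350 = 4317.04; 2008 → 10576.6/1.759 = 6012.85.
So real GDP changed by 6012.85/4317.04 − 1 = 0.3928, i.e. 39.28%.

39.28%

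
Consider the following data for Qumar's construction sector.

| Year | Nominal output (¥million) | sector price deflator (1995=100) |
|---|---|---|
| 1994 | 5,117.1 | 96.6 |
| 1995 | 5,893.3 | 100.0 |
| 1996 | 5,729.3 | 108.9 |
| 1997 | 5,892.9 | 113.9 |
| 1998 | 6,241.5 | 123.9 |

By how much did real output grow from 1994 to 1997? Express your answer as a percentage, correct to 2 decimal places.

Real output 1994 = 5117.1/0.966 = 5297.20.
Real output 1997 = 5892.9/1.139 = 5173.75.
Change = 5173.75/5297.20 − 1 = -0.0233.

-2.33%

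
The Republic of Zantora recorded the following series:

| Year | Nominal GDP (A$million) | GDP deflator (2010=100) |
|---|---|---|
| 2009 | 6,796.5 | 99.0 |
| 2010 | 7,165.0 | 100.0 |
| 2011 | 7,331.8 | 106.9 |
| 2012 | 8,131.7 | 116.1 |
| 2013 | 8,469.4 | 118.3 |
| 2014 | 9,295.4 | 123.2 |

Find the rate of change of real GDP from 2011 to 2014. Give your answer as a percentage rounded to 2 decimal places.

Real GDP 2011 = 7331.8/1.069 = 6858.56.
Real GDP 2014 = 9295.4/1.232 = 7544.97.
Change = 7544.97/6858.56 − 1 = 0.1001.

10.01%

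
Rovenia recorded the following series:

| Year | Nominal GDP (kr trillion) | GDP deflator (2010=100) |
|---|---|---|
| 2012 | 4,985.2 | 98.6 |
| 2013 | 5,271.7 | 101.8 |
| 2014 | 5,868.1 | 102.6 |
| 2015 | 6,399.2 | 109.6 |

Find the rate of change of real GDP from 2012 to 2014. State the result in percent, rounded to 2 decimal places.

Real GDP 2012 = 4985.2/0.986 = 5055.98.
Real GDP 2014 = 5868.1/1.026 = 5719.40.
Change = 5719.40/5055.98 − 1 = 0.1312.

13.12%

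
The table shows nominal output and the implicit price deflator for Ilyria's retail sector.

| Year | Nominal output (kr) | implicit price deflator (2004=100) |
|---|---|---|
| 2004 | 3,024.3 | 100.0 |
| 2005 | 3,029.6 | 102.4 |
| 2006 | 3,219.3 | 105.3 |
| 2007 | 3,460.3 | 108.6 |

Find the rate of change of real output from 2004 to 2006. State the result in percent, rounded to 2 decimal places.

1.09%

Real output 2004 = 3024.3/1.000 = 3024.30.
Real output 2006 = 3219.3/1.053 = 3057.26.
Change = 3057.26/3024.30 − 1 = 0.0109.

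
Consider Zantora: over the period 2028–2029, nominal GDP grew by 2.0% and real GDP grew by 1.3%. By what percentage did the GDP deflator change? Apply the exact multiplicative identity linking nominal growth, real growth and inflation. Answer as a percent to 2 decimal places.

(1 + g_nom) = (1 + g_real)(1 + π), so π = 1.0200 / 1.0130 − 1 = 0.00691.

0.69%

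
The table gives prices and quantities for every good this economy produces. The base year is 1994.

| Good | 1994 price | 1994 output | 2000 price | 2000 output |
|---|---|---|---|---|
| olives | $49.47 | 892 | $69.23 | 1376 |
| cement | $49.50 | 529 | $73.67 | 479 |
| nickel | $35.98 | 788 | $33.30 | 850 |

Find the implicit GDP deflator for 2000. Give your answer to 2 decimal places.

Nominal GDP 2000 = 69.23·1376 + 73.67·479 + 33.30·850 = 158853.41.
Real GDP 2000 (at 1994 prices) = 49.47·1376 + 49.50·479 + 35.98·850 = 122364.22.
Deflator = Nominal/Real × 100 = 158853.41/122364.22 × 100 = 129.820.

129.82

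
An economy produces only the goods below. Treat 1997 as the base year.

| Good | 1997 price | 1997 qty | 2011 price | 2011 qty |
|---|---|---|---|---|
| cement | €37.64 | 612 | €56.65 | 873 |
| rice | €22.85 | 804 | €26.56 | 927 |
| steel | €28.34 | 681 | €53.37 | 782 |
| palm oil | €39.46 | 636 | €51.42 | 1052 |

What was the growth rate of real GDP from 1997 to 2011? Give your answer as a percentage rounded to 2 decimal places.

37.19%

Real GDP 1997 = Nominal GDP 1997 = 37.64·612 + 22.85·804 + 28.34·681 + 39.46·636 = 85803.18.
Real GDP 2011 (at 1997 prices) = 37.64·873 + 22.85·927 + 28.34·782 + 39.46·1052 = 117715.47.
Real growth = 117715.47/85803.18 − 1 = 0.3719.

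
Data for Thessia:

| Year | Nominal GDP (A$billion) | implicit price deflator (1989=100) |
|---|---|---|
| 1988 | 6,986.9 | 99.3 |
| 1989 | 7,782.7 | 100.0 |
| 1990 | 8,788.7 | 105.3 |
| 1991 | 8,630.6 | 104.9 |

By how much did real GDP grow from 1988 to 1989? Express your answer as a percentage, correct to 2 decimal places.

Real GDP 1988 = 6986.9/0.993 = 7036.15.
Real GDP 1989 = 7782.7/1.000 = 7782.70.
Change = 7782.70/7036.15 − 1 = 0.1061.

10.61%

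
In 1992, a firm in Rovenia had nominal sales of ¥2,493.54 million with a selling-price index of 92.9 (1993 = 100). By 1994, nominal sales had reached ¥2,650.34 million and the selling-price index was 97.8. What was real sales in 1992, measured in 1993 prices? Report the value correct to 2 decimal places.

¥2,684.11 million

Real sales = Nominal / (selling-price index/100) = 2493.54 / 0.929 = 2684.11.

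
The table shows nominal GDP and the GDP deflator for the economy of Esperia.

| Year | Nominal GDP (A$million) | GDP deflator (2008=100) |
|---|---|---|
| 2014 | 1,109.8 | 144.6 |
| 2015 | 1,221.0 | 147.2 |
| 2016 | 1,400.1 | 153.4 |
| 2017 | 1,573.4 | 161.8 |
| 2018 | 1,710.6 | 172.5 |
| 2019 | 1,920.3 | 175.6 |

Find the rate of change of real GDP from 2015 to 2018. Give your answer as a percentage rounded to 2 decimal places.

Real GDP 2015 = 1221.0/1.472 = 829.48.
Real GDP 2018 = 1710.6/1.725 = 991.65.
Change = 991.65/829.48 − 1 = 0.1955.

19.55%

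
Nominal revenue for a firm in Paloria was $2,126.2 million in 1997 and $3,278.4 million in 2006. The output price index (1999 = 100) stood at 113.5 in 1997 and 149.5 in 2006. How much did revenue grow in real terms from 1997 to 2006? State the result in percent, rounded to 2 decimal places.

17.06%

Deflate each year: 1997 → 2126.2/1.135 = 1873.30; 2006 → 3278.4/1.495 = 2192.91.
So real revenue changed by 2192.91/1873.30 − 1 = 0.1706, i.e. 17.06%.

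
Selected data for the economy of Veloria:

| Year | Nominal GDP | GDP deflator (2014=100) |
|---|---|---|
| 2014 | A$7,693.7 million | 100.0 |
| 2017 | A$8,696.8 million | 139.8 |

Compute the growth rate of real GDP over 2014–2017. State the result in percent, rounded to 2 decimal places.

Deflate each year: 2014 → 7693.7/1.000 = 7693.70; 2017 → 8696.8/1.398 = 6220.89.
So real GDP changed by 6220.89/7693.70 − 1 = -0.1914, i.e. -19.14%.

-19.14%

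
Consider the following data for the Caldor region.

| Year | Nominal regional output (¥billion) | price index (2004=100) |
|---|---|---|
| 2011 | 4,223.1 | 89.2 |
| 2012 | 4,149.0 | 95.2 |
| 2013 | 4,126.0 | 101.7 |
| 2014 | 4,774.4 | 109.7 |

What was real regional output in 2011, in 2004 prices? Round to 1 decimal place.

Real regional output 2011 = 4223.1 / 0.892 = 4734.42.

¥4,734.4 billion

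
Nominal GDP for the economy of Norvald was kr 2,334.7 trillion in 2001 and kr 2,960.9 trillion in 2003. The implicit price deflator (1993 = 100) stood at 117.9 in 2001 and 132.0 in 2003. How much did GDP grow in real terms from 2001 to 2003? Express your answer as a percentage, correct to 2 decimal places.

Real GDP 2001 = 2334.7 / 1.179 = 1980.24.
Real GDP 2003 = 2960.9 / 1.320 = 2243.11.
Real growth = 2243.11 / 1980.24 − 1 = 0.1327.

13.27%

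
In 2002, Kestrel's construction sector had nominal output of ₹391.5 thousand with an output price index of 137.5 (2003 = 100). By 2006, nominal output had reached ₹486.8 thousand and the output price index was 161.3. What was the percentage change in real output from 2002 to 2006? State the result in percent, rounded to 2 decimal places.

Deflate each year: 2002 → 391.5/1.375 = 284.73; 2006 → 486.8/1.613 = 301.80.
So real output changed by 301.80/284.73 − 1 = 0.0600, i.e. 6.00%.

6.00%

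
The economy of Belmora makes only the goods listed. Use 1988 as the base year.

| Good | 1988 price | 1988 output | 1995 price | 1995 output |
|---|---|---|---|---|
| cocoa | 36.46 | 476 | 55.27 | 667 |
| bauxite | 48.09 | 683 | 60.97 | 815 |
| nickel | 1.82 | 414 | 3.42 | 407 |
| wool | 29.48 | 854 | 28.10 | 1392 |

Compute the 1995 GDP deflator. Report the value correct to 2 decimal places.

Nominal GDP 1995 = 55.27·667 + 60.97·815 + 3.42·407 + 28.10·1392 = 127062.78.
Real GDP 1995 (at 1988 prices) = 36.46·667 + 48.09·815 + 1.82·407 + 29.48·1392 = 105289.07.
Deflator = Nominal/Real × 100 = 127062.78/105289.07 × 100 = 120.680.

120.68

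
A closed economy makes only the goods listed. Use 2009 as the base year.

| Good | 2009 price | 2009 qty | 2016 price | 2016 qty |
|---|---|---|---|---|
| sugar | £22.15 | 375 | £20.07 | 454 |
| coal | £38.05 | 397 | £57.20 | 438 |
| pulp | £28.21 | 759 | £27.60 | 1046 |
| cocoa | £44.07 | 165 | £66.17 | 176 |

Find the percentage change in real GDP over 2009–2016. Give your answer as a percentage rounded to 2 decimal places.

Real GDP 2009 = Nominal GDP 2009 = 22.15·375 + 38.05·397 + 28.21·759 + 44.07·165 = 52095.04.
Real GDP 2016 (at 2009 prices) = 22.15·454 + 38.05·438 + 28.21·1046 + 44.07·176 = 63985.98.
Real growth = 63985.98/52095.04 − 1 = 0.2283.

22.83%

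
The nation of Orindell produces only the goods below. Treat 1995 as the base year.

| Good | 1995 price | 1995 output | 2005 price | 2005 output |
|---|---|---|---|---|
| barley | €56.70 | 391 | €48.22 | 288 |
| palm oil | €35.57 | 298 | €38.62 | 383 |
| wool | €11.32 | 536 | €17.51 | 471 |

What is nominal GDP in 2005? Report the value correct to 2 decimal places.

Nominal GDP 2005 = Σ (p_2005 × q_2005) = 48.22·288 + 38.62·383 + 17.51·471 = 36926.03.

€36926.03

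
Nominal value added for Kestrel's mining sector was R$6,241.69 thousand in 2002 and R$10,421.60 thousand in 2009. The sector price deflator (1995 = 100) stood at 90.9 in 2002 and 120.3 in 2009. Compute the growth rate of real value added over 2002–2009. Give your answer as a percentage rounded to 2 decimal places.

Deflate each year: 2002 → 6241.69/0.909 = 6866.55; 2009 → 10421.60/1.203 = 8663.01.
So real value added changed by 8663.01/6866.55 − 1 = 0.2616, i.e. 26.16%.

26.16%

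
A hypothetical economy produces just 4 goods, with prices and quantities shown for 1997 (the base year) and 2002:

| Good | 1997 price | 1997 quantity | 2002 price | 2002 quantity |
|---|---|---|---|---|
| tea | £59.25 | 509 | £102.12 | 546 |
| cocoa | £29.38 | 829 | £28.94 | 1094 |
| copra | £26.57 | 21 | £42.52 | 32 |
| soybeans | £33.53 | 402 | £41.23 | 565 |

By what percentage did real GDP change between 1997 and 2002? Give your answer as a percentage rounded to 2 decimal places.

Real GDP 1997 = Nominal GDP 1997 = 59.25·509 + 29.38·829 + 26.57·21 + 33.53·402 = 68551.30.
Real GDP 2002 (at 1997 prices) = 59.25·546 + 29.38·1094 + 26.57·32 + 33.53·565 = 84286.91.
Real growth = 84286.91/68551.30 − 1 = 0.2295.

22.95%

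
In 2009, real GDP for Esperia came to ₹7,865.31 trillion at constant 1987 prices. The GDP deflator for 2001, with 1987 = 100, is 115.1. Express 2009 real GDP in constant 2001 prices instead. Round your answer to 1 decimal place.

Real GDP in 2001 prices = Real GDP in 1987 prices × (P_2001/P_1987) = 7865.31 × 1.151 = 9052.97.

₹9,053.0 trillion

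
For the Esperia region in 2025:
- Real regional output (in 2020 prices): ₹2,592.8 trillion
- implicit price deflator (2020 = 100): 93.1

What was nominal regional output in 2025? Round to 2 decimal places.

₹2,413.90 trillion

Nominal regional output = Real × (implicit price deflator/100) = 2592.8 × 0.931 = 2413.90.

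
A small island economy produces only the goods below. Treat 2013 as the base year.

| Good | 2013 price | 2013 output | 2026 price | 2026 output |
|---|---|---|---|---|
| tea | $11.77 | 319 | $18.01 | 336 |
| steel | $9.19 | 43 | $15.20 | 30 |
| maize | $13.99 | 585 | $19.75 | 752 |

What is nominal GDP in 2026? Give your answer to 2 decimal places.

$21359.36

Nominal GDP 2026 = Σ (p_2026 × q_2026) = 18.01·336 + 15.20·30 + 19.75·752 = 21359.36.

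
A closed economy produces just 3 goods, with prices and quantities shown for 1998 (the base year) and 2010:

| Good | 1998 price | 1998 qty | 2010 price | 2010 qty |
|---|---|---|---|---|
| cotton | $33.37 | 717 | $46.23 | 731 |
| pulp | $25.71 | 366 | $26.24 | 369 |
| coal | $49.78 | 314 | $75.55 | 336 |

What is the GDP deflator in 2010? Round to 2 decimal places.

136.07

Nominal GDP 2010 = 46.23·731 + 26.24·369 + 75.55·336 = 68861.49.
Real GDP 2010 (at 1998 prices) = 33.37·731 + 25.71·369 + 49.78·336 = 50606.54.
Deflator = Nominal/Real × 100 = 68861.49/50606.54 × 100 = 136.072.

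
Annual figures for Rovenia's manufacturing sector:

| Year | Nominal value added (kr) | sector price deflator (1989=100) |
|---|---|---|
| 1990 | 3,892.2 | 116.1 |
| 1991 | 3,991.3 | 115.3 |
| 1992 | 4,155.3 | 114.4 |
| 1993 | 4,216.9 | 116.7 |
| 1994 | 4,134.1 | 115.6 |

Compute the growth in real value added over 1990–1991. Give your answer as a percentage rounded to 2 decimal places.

Real value added 1990 = 3892.2/1.161 = 3352.45.
Real value added 1991 = 3991.3/1.153 = 3461.67.
Change = 3461.67/3352.45 − 1 = 0.0326.

3.26%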